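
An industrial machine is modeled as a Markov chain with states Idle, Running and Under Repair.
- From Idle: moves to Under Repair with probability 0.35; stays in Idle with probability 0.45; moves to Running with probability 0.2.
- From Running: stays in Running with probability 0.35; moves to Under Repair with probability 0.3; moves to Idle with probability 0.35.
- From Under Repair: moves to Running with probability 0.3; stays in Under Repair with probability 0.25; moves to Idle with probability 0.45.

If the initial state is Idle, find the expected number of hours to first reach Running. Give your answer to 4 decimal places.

4.3137

Let t(s) be the expected number of hours to first reach Running from state s, with t(Running) = 0. Conditioning on the first hour:
t(Idle) = 1 + 0.45·t(Idle) + 0.35·t(Under Repair)
t(Under Repair) = 1 + 0.45·t(Idle) + 0.25·t(Under Repair)
Solving: t(Idle) = 4.3137, t(Under Repair) = 3.9216.
Expected hours from Idle to Running: 4.3137.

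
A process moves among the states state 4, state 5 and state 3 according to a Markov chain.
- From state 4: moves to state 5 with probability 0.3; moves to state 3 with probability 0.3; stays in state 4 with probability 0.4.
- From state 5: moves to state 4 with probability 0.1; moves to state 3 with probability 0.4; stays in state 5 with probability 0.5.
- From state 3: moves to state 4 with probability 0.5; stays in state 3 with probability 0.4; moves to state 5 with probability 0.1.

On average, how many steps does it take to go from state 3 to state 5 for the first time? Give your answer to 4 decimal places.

5.2381

Let t(s) be the expected number of steps to first reach state 5 from state s, with t(state 5) = 0. Conditioning on the first step:
t(state 4) = 1 + 0.4·t(state 4) + 0.3·t(state 3)
t(state 3) = 1 + 0.5·t(state 4) + 0.4·t(state 3)
Solving: t(state 4) = 4.2857, t(state 3) = 5.2381.
Expected steps from state 3 to state 5: 5.2381.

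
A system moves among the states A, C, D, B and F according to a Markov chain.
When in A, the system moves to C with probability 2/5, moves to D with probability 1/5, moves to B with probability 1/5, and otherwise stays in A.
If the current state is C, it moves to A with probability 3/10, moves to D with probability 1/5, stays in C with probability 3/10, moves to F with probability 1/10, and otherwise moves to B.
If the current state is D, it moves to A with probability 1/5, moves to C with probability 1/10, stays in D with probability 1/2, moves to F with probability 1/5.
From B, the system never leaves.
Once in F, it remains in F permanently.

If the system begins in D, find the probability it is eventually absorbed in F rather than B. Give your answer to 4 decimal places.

0.6753

Let h(s) be the probability of absorption at F starting from transient state s. Then h(F) = 1 and h(B) = 0. By first-step analysis:
h(A) = 0.2·h(A) + 0.4·h(C) + 0.2·h(D) + 0.2·0
h(C) = 0.3·h(A) + 0.3·h(C) + 0.2·h(D) + 0.1·0 + 0.1·1
h(D) = 0.2·h(A) + 0.1·h(C) + 0.5·h(D) + 0.2·1
Solving: h(A) = 0.4286, h(C) = 0.5195, h(D) = 0.6753.
Starting from D, the probability is 0.6753.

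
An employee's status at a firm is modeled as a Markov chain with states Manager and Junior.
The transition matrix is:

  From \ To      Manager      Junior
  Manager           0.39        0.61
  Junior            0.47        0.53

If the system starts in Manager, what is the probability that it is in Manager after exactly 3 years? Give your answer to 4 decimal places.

0.4349

Propagate the distribution vector 3 years from Manager.
After 0 years: (1.0000, 0.0000)
After 1 year: (0.3900, 0.6100)
After 2 years: (0.4388, 0.5612)
After 3 years: (0.4349, 0.5651)
P(in Manager after 3 years) = 0.4349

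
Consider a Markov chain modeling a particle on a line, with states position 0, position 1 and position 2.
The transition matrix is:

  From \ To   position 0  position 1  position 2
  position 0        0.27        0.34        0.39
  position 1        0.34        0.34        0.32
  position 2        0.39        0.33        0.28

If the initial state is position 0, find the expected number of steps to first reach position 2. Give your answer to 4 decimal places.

2.7307

Let t(s) be the expected number of steps to first reach position 2 from state s, with t(position 2) = 0. Conditioning on the first step:
t(position 0) = 1 + 0.27·t(position 0) + 0.34·t(position 1)
t(position 1) = 1 + 0.34·t(position 0) + 0.34·t(position 1)
Solving: t(position 0) = 2.7307, t(position 1) = 2.9219.
Expected steps from position 0 to position 2: 2.7307.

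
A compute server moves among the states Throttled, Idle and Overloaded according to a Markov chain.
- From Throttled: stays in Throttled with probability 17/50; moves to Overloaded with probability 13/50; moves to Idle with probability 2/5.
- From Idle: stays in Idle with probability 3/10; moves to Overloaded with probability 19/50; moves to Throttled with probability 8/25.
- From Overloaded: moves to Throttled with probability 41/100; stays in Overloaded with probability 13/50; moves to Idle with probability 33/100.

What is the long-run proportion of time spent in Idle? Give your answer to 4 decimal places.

0.3445

Let the stationary distribution be π with π = πP and π_1 + π_2 + π_3 = 1.
π_1 = 0.34·π_1 + 0.32·π_2 + 0.41·π_3
π_2 = 0.4·π_1 + 0.3·π_2 + 0.33·π_3
Solving with the normalization constraint gives π = (0.3542, 0.3445, 0.3013).
So the stationary probability of Idle is 0.3445.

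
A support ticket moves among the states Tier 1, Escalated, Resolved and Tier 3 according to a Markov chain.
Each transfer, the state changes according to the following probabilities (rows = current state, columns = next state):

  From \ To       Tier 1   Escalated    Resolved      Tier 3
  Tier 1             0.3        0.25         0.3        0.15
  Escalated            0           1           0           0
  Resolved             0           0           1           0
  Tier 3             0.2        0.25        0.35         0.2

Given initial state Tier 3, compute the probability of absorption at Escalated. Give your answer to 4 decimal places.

Let h(s) be the probability of absorption at Escalated starting from transient state s. Then h(Escalated) = 1 and h(Resolved) = 0. By first-step analysis:
h(Tier 1) = 0.3·h(Tier 1) + 0.25·1 + 0.3·0 + 0.15·h(Tier 3)
h(Tier 3) = 0.2·h(Tier 1) + 0.25·1 + 0.35·0 + 0.2·h(Tier 3)
Solving: h(Tier 1) = 0.4481, h(Tier 3) = 0.4245.
Starting from Tier 3, the probability is 0.4245.

0.4245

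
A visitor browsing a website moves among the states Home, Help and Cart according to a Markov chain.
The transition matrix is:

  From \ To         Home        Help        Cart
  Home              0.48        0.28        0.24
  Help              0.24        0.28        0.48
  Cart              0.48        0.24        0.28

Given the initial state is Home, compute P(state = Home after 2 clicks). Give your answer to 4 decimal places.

0.4128

Sum over the intermediate state after 1 click:
P = P(Home→Home)·P(Home→Home) + P(Home→Help)·P(Help→Home) + P(Home→Cart)·P(Cart→Home)
  = 0.48×0.48 + 0.28×0.24 + 0.24×0.48
  = 0.2304 + 0.0672 + 0.1152 = 0.4128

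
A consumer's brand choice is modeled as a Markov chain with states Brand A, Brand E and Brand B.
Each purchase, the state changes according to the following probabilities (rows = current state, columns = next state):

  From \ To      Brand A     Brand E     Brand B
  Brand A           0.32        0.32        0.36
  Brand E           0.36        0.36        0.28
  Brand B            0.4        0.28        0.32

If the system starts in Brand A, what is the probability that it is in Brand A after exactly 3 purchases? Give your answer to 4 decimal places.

0.3583

Propagate the distribution vector 3 purchases from Brand A.
After 0 purchases: (1.0000, 0.0000, 0.0000)
After 1 purchase: (0.3200, 0.3200, 0.3600)
After 2 purchases: (0.3616, 0.3184, 0.3200)
After 3 purchases: (0.3583, 0.3199, 0.3217)
P(in Brand A after 3 purchases) = 0.3583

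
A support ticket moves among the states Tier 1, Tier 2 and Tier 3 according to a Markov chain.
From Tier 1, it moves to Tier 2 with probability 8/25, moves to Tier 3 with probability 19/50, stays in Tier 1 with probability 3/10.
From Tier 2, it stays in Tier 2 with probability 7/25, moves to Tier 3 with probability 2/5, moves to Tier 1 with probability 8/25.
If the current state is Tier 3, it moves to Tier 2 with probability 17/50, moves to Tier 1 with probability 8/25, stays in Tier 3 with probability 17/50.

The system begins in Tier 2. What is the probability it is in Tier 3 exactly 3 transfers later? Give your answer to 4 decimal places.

Propagate the distribution vector 3 transfers from Tier 2.
After 0 transfers: (0.0000, 1.0000, 0.0000)
After 1 transfer: (0.3200, 0.2800, 0.4000)
After 2 transfers: (0.3136, 0.3168, 0.3696)
After 3 transfers: (0.3137, 0.3147, 0.3716)
P(in Tier 3 after 3 transfers) = 0.3716

0.3716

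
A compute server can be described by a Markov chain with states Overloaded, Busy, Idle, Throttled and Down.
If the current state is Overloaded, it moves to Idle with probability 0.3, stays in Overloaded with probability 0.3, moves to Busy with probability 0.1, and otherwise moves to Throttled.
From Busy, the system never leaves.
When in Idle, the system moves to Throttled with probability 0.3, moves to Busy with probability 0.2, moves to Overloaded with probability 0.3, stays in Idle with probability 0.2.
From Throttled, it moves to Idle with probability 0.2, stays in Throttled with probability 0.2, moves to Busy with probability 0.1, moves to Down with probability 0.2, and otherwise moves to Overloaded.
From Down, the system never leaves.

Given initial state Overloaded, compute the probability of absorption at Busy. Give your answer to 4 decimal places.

0.6959

Let h(s) be the probability of absorption at Busy starting from transient state s. Then h(Busy) = 1 and h(Down) = 0. By first-step analysis:
h(Overloaded) = 0.3·h(Overloaded) + 0.1·1 + 0.3·h(Idle) + 0.3·h(Throttled)
h(Idle) = 0.3·h(Overloaded) + 0.2·1 + 0.2·h(Idle) + 0.3·h(Throttled)
h(Throttled) = 0.3·h(Overloaded) + 0.1·1 + 0.2·h(Idle) + 0.2·h(Throttled) + 0.2·0
Solving: h(Overloaded) = 0.6959, h(Idle) = 0.7235, h(Throttled) = 0.5668.
Starting from Overloaded, the probability is 0.6959.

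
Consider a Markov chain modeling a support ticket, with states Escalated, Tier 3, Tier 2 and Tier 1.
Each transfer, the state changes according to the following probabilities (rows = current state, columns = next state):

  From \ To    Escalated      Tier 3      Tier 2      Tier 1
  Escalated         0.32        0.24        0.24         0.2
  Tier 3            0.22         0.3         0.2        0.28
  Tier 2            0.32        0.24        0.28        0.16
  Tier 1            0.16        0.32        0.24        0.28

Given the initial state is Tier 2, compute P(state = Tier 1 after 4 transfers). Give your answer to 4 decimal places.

0.2307

Propagate the distribution vector 4 transfers from Tier 2.
After 0 transfers: (0.0000, 0.0000, 1.0000, 0.0000)
After 1 transfer: (0.3200, 0.2400, 0.2800, 0.1600)
After 2 transfers: (0.2704, 0.2672, 0.2416, 0.2208)
After 3 transfers: (0.2580, 0.2737, 0.2390, 0.2294)
After 4 transfers: (0.2559, 0.2748, 0.2386, 0.2307)
P(in Tier 1 after 4 transfers) = 0.2307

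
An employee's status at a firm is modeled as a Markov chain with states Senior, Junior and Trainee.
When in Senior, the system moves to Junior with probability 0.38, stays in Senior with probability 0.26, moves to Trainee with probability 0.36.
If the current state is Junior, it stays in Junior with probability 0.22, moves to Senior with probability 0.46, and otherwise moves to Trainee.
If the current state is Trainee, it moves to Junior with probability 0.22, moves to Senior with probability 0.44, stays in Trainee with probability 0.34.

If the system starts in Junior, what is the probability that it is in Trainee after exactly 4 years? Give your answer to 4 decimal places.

Propagate the distribution vector 4 years from Junior.
After 0 years: (0.0000, 1.0000, 0.0000)
After 1 year: (0.4600, 0.2200, 0.3200)
After 2 years: (0.3616, 0.2936, 0.3448)
After 3 years: (0.3808, 0.2779, 0.3414)
After 4 years: (0.3770, 0.2809, 0.3421)
P(in Trainee after 4 years) = 0.3421

0.3421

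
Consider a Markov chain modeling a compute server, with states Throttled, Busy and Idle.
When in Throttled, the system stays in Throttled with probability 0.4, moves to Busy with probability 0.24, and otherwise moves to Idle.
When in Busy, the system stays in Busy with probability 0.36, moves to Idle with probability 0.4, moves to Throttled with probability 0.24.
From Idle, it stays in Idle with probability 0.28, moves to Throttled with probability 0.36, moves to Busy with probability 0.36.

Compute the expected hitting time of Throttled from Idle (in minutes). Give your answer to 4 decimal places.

Let t(s) be the expected number of minutes to first reach Throttled from state s, with t(Throttled) = 0. Conditioning on the first minute:
t(Busy) = 1 + 0.36·t(Busy) + 0.4·t(Idle)
t(Idle) = 1 + 0.36·t(Busy) + 0.28·t(Idle)
Solving: t(Busy) = 3.5354, t(Idle) = 3.1566.
Expected minutes from Idle to Throttled: 3.1566.

3.1566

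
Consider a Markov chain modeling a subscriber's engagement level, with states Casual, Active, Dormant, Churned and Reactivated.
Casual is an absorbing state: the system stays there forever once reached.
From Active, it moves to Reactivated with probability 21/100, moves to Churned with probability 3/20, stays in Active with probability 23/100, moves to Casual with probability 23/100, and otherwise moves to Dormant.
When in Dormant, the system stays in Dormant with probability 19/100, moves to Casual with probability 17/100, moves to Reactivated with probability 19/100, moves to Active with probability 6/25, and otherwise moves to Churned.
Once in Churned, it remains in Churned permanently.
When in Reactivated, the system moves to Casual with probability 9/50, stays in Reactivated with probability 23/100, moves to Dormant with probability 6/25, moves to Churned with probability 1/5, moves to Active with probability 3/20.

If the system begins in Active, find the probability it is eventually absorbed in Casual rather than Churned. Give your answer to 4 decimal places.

Let h(s) be the probability of absorption at Casual starting from transient state s. Then h(Casual) = 1 and h(Churned) = 0. By first-step analysis:
h(Active) = 0.23·1 + 0.23·h(Active) + 0.18·h(Dormant) + 0.15·0 + 0.21·h(Reactivated)
h(Dormant) = 0.17·1 + 0.24·h(Active) + 0.19·h(Dormant) + 0.21·0 + 0.19·h(Reactivated)
h(Reactivated) = 0.18·1 + 0.15·h(Active) + 0.24·h(Dormant) + 0.2·0 + 0.23·h(Reactivated)
Solving: h(Active) = 0.5469, h(Dormant) = 0.4874, h(Reactivated) = 0.4922.
Starting from Active, the probability is 0.5469.

0.5469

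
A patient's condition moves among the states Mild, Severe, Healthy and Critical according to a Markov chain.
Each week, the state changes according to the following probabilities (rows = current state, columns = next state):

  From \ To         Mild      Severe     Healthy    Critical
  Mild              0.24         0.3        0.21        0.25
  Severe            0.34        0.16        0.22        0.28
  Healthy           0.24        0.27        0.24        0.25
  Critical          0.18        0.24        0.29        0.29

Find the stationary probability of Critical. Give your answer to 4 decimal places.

0.2680

Let the stationary distribution be π with π = πP and π_1 + π_2 + π_3 + π_4 = 1.
π_1 = 0.24·π_1 + 0.34·π_2 + 0.24·π_3 + 0.18·π_4
π_2 = 0.3·π_1 + 0.16·π_2 + 0.27·π_3 + 0.24·π_4
π_3 = 0.21·π_1 + 0.22·π_2 + 0.24·π_3 + 0.29·π_4
Solving with the normalization constraint gives π = (0.2482, 0.2427, 0.2411, 0.2680).
So the stationary probability of Critical is 0.2680.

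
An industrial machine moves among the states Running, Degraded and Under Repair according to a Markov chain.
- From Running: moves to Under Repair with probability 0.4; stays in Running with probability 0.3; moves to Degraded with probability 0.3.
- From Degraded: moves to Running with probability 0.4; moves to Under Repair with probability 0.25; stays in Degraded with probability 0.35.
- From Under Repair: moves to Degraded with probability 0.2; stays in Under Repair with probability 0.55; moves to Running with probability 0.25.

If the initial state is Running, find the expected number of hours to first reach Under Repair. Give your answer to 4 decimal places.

Let t(s) be the expected number of hours to first reach Under Repair from state s, with t(Under Repair) = 0. Conditioning on the first hour:
t(Running) = 1 + 0.3·t(Running) + 0.3·t(Degraded)
t(Degraded) = 1 + 0.4·t(Running) + 0.35·t(Degraded)
Solving: t(Running) = 2.8358, t(Degraded) = 3.2836.
Expected hours from Running to Under Repair: 2.8358.

2.8358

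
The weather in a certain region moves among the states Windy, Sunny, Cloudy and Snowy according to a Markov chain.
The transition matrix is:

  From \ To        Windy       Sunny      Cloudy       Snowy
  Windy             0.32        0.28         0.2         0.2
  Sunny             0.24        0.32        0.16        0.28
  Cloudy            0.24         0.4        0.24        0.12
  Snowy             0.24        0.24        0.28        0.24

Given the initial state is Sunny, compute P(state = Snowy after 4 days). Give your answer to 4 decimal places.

0.2162

Propagate the distribution vector 4 days from Sunny.
After 0 days: (0.0000, 1.0000, 0.0000, 0.0000)
After 1 day: (0.2400, 0.3200, 0.1600, 0.2800)
After 2 days: (0.2592, 0.3008, 0.2160, 0.2240)
After 3 days: (0.2607, 0.3090, 0.2145, 0.2157)
After 4 days: (0.2609, 0.3095, 0.2135, 0.2162)
P(in Snowy after 4 days) = 0.2162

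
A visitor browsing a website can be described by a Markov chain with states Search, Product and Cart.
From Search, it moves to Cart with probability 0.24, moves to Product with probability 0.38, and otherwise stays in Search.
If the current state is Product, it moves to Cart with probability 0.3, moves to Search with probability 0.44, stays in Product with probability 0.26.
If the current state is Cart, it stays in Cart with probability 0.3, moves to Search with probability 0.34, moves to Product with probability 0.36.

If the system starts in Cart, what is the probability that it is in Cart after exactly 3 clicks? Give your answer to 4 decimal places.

0.2766

Propagate the distribution vector 3 clicks from Cart.
After 0 clicks: (0.0000, 0.0000, 1.0000)
After 1 click: (0.3400, 0.3600, 0.3000)
After 2 clicks: (0.3896, 0.3308, 0.2796)
After 3 clicks: (0.3887, 0.3347, 0.2766)
P(in Cart after 3 clicks) = 0.2766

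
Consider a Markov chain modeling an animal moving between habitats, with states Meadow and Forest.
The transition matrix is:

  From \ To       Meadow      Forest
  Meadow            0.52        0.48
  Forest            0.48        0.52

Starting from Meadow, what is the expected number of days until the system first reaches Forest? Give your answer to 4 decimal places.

Let t(s) be the expected number of days to first reach Forest from state s, with t(Forest) = 0. Conditioning on the first day:
t(Meadow) = 1 + 0.52·t(Meadow)
Solving: t(Meadow) = 2.0833.
Expected days from Meadow to Forest: 2.0833.

2.0833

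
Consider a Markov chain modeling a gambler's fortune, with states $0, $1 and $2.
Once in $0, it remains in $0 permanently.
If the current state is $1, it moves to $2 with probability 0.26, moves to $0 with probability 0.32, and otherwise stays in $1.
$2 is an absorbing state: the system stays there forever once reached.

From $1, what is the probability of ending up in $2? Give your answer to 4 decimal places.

Let h(s) be the probability of absorption at $2 starting from transient state s. Then h($2) = 1 and h($0) = 0. By first-step analysis:
h($1) = 0.32·0 + 0.42·h($1) + 0.26·1
Solving: h($1) = 0.4483.
Starting from $1, the probability is 0.4483.

0.4483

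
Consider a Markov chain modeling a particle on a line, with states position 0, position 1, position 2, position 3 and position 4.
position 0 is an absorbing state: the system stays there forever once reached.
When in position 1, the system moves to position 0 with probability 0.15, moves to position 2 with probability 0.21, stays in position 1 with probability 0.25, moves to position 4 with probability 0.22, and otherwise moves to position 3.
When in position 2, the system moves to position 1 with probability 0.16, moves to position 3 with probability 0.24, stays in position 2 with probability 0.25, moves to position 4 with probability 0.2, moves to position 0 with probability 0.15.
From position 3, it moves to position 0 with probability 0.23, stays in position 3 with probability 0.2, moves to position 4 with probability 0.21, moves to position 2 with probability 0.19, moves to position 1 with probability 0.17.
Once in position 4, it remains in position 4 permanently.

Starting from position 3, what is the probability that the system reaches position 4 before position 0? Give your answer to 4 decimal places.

0.5133

Let h(s) be the probability of absorption at position 4 starting from transient state s. Then h(position 4) = 1 and h(position 0) = 0. By first-step analysis:
h(position 1) = 0.15·0 + 0.25·h(position 1) + 0.21·h(position 2) + 0.17·h(position 3) + 0.22·1
h(position 2) = 0.15·0 + 0.16·h(position 1) + 0.25·h(position 2) + 0.24·h(position 3) + 0.2·1
h(position 3) = 0.23·0 + 0.17·h(position 1) + 0.19·h(position 2) + 0.2·h(position 3) + 0.21·1
Solving: h(position 1) = 0.5640, h(position 2) = 0.5512, h(position 3) = 0.5133.
Starting from position 3, the probability is 0.5133.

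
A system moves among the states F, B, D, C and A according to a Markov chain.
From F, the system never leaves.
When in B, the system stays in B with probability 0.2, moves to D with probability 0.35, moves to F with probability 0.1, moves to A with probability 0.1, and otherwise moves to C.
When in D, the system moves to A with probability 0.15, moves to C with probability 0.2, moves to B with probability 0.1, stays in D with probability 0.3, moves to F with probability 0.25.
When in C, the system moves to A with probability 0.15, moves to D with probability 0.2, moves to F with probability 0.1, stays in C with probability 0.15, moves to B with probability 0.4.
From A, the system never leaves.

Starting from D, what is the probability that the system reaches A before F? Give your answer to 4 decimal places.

0.4217

Let h(s) be the probability of absorption at A starting from transient state s. Then h(A) = 1 and h(F) = 0. By first-step analysis:
h(B) = 0.1·0 + 0.2·h(B) + 0.35·h(D) + 0.25·h(C) + 0.1·1
h(D) = 0.25·0 + 0.1·h(B) + 0.3·h(D) + 0.2·h(C) + 0.15·1
h(C) = 0.1·0 + 0.4·h(B) + 0.2·h(D) + 0.15·h(C) + 0.15·1
Solving: h(B) = 0.4639, h(D) = 0.4217, h(C) = 0.4940.
Starting from D, the probability is 0.4217.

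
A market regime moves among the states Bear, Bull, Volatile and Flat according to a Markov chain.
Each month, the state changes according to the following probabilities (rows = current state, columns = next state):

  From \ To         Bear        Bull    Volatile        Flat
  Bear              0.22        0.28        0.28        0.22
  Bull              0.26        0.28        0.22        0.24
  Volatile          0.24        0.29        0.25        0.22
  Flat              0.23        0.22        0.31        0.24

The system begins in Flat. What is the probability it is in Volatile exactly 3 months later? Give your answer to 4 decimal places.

0.2628

Propagate the distribution vector 3 months from Flat.
After 0 months: (0.0000, 0.0000, 0.0000, 1.0000)
After 1 month: (0.2300, 0.2200, 0.3100, 0.2400)
After 2 months: (0.2374, 0.2687, 0.2647, 0.2292)
After 3 months: (0.2383, 0.2689, 0.2628, 0.2300)
P(in Volatile after 3 months) = 0.2628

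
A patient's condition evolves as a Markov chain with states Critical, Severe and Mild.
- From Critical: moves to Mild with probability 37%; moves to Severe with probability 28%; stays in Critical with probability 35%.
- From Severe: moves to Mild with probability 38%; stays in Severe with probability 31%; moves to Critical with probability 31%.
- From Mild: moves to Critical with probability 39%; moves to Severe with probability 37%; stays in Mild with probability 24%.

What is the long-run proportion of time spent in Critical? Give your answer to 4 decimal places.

0.3504

Let the stationary distribution be π with π = πP and π_1 + π_2 + π_3 = 1.
π_1 = 0.35·π_1 + 0.31·π_2 + 0.39·π_3
π_2 = 0.28·π_1 + 0.31·π_2 + 0.37·π_3
Solving with the normalization constraint gives π = (0.3504, 0.3193, 0.3303).
So the stationary probability of Critical is 0.3504.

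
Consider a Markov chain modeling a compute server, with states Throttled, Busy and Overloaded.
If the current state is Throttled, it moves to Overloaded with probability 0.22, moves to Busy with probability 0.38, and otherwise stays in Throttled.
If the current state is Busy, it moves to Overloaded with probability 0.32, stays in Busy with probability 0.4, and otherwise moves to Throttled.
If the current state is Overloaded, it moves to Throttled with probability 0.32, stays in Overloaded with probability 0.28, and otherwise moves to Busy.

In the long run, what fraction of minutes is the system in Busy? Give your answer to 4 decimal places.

0.3934

Let the stationary distribution be π with π = πP and π_1 + π_2 + π_3 = 1.
π_1 = 0.4·π_1 + 0.28·π_2 + 0.32·π_3
π_2 = 0.38·π_1 + 0.4·π_2 + 0.4·π_3
Solving with the normalization constraint gives π = (0.3307, 0.3934, 0.2759).
So the stationary probability of Busy is 0.3934.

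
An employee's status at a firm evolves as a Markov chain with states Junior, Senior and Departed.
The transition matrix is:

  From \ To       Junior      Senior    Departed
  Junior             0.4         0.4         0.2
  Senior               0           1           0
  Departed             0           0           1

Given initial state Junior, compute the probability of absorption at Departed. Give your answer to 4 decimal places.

0.3333

Let h(s) be the probability of absorption at Departed starting from transient state s. Then h(Departed) = 1 and h(Senior) = 0. By first-step analysis:
h(Junior) = 0.4·h(Junior) + 0.4·0 + 0.2·1
Solving: h(Junior) = 0.3333.
Starting from Junior, the probability is 0.3333.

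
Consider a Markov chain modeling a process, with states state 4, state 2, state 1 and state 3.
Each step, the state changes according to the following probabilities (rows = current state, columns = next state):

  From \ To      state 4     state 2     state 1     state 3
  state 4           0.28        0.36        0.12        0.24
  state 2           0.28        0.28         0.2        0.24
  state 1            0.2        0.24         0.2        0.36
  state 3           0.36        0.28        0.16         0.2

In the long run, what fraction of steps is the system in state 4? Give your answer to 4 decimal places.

Let the stationary distribution be π with π = πP and π_1 + π_2 + π_3 + π_4 = 1.
π_1 = 0.28·π_1 + 0.28·π_2 + 0.2·π_3 + 0.36·π_4
π_2 = 0.36·π_1 + 0.28·π_2 + 0.24·π_3 + 0.28·π_4
π_3 = 0.12·π_1 + 0.2·π_2 + 0.2·π_3 + 0.16·π_4
Solving with the normalization constraint gives π = (0.2866, 0.2962, 0.1671, 0.2500).
So the stationary probability of state 4 is 0.2866.

0.2866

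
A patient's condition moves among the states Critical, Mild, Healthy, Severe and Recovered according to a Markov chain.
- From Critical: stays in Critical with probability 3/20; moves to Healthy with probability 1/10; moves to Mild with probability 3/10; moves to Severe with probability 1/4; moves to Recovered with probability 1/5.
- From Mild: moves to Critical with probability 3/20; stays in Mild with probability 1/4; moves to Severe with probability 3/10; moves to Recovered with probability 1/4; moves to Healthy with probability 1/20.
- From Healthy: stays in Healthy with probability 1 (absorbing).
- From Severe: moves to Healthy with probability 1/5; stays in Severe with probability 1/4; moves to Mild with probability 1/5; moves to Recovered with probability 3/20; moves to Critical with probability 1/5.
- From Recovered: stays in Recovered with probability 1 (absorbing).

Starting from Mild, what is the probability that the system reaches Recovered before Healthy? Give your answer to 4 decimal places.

0.6818

Let h(s) be the probability of absorption at Recovered starting from transient state s. Then h(Recovered) = 1 and h(Healthy) = 0. By first-step analysis:
h(Critical) = 0.15·h(Critical) + 0.3·h(Mild) + 0.1·0 + 0.25·h(Severe) + 0.2·1
h(Mild) = 0.15·h(Critical) + 0.25·h(Mild) + 0.05·0 + 0.3·h(Severe) + 0.25·1
h(Severe) = 0.2·h(Critical) + 0.2·h(Mild) + 0.2·0 + 0.25·h(Severe) + 0.15·1
Solving: h(Critical) = 0.6383, h(Mild) = 0.6818, h(Severe) = 0.5520.
Starting from Mild, the probability is 0.6818.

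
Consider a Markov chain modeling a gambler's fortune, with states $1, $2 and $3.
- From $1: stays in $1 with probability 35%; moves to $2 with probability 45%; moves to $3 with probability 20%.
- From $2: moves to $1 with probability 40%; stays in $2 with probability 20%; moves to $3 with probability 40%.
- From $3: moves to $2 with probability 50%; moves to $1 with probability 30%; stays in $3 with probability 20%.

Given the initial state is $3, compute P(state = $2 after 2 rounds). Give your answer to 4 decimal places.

Sum over the intermediate state after 1 round:
P = P($3→$1)·P($1→$2) + P($3→$2)·P($2→$2) + P($3→$3)·P($3→$2)
  = 0.3×0.45 + 0.5×0.2 + 0.2×0.5
  = 0.1350 + 0.1000 + 0.1000 = 0.3350

0.3350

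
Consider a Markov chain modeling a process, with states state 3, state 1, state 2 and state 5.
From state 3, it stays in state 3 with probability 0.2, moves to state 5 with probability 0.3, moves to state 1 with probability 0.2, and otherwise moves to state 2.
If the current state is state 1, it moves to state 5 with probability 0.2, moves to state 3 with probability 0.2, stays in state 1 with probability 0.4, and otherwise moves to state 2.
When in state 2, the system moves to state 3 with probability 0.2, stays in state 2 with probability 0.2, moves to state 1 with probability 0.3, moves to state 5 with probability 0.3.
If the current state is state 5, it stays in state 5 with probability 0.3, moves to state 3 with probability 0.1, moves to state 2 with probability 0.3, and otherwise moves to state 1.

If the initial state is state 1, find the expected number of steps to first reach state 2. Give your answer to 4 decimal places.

Let t(s) be the expected number of steps to first reach state 2 from state s, with t(state 2) = 0. Conditioning on the first step:
t(state 3) = 1 + 0.2·t(state 3) + 0.2·t(state 1) + 0.3·t(state 5)
t(state 1) = 1 + 0.2·t(state 3) + 0.4·t(state 1) + 0.2·t(state 5)
t(state 5) = 1 + 0.1·t(state 3) + 0.3·t(state 1) + 0.3·t(state 5)
Solving: t(state 3) = 3.6818, t(state 1) = 4.1364, t(state 5) = 3.7273.
Expected steps from state 1 to state 2: 4.1364.

4.1364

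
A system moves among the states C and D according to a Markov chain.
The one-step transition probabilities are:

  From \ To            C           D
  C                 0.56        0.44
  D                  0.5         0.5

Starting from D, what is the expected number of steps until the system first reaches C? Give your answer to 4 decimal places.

2.0000

Let t(s) be the expected number of steps to first reach C from state s, with t(C) = 0. Conditioning on the first step:
t(D) = 1 + 0.5·t(D)
Solving: t(D) = 2.0000.
Expected steps from D to C: 2.0000.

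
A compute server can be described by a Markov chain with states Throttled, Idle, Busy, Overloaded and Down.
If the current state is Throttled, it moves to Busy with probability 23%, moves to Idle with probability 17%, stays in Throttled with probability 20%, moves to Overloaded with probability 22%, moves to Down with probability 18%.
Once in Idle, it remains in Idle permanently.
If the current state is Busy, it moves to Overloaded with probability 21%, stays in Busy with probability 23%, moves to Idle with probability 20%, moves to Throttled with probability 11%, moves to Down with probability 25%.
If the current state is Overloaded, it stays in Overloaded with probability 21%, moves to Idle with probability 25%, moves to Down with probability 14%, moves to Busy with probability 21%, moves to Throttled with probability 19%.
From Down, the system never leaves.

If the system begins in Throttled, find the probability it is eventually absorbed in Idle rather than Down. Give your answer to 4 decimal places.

Let h(s) be the probability of absorption at Idle starting from transient state s. Then h(Idle) = 1 and h(Down) = 0. By first-step analysis:
h(Throttled) = 0.2·h(Throttled) + 0.17·1 + 0.23·h(Busy) + 0.22·h(Overloaded) + 0.18·0
h(Busy) = 0.11·h(Throttled) + 0.2·1 + 0.23·h(Busy) + 0.21·h(Overloaded) + 0.25·0
h(Overloaded) = 0.19·h(Throttled) + 0.25·1 + 0.21·h(Busy) + 0.21·h(Overloaded) + 0.14·0
Solving: h(Throttled) = 0.5090, h(Busy) = 0.4875, h(Overloaded) = 0.5685.
Starting from Throttled, the probability is 0.5090.

0.5090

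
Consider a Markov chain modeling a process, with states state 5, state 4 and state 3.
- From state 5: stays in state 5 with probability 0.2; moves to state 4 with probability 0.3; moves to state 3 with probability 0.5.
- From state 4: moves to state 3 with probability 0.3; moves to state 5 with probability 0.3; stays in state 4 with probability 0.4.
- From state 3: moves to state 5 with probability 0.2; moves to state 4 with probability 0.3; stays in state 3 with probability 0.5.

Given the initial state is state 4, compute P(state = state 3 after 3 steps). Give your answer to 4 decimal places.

Propagate the distribution vector 3 steps from state 4.
After 0 steps: (0.0000, 1.0000, 0.0000)
After 1 step: (0.3000, 0.4000, 0.3000)
After 2 steps: (0.2400, 0.3400, 0.4200)
After 3 steps: (0.2340, 0.3340, 0.4320)
P(in state 3 after 3 steps) = 0.4320

0.4320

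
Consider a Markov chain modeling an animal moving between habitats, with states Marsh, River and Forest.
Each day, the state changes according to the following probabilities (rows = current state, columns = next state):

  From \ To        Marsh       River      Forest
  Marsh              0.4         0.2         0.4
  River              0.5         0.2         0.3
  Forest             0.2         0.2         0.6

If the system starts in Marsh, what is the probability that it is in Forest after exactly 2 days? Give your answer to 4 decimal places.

Sum over the intermediate state after 1 day:
P = P(Marsh→Marsh)·P(Marsh→Forest) + P(Marsh→River)·P(River→Forest) + P(Marsh→Forest)·P(Forest→Forest)
  = 0.4×0.4 + 0.2×0.3 + 0.4×0.6
  = 0.1600 + 0.0600 + 0.2400 = 0.4600

0.4600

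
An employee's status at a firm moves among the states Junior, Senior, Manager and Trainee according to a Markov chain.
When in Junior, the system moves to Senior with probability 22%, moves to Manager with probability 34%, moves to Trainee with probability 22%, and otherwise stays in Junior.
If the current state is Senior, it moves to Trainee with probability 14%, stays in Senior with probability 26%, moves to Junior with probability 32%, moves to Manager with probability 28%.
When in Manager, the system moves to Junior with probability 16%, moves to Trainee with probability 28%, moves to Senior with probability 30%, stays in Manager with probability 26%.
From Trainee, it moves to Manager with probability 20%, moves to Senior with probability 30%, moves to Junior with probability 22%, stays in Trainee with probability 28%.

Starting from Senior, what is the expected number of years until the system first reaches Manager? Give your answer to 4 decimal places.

3.5541

Let t(s) be the expected number of years to first reach Manager from state s, with t(Manager) = 0. Conditioning on the first year:
t(Junior) = 1 + 0.22·t(Junior) + 0.22·t(Senior) + 0.22·t(Trainee)
t(Senior) = 1 + 0.32·t(Junior) + 0.26·t(Senior) + 0.14·t(Trainee)
t(Trainee) = 1 + 0.22·t(Junior) + 0.3·t(Senior) + 0.28·t(Trainee)
Solving: t(Junior) = 3.3857, t(Senior) = 3.5541, t(Trainee) = 3.9043.
Expected years from Senior to Manager: 3.5541.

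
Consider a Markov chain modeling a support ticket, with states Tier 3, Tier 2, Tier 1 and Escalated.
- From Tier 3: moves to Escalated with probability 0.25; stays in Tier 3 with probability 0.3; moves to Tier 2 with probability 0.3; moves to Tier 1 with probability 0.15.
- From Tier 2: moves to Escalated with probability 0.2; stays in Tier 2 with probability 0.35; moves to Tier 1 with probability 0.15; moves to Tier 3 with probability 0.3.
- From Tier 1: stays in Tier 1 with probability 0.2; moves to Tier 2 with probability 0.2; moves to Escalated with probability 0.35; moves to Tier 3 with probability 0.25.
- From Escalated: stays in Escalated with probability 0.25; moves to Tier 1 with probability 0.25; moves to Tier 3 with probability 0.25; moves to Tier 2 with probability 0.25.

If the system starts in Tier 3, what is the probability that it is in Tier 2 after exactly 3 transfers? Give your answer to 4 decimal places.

0.2836

Propagate the distribution vector 3 transfers from Tier 3.
After 0 transfers: (1.0000, 0.0000, 0.0000, 0.0000)
After 1 transfer: (0.3000, 0.3000, 0.1500, 0.2500)
After 2 transfers: (0.2800, 0.2875, 0.1825, 0.2500)
After 3 transfers: (0.2784, 0.2836, 0.1841, 0.2539)
P(in Tier 2 after 3 transfers) = 0.2836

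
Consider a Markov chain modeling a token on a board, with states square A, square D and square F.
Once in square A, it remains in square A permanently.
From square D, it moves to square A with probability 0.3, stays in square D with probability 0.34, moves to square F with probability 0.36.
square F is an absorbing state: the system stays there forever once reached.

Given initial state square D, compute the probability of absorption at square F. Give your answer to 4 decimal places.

Let h(s) be the probability of absorption at square F starting from transient state s. Then h(square F) = 1 and h(square A) = 0. By first-step analysis:
h(square D) = 0.3·0 + 0.34·h(square D) + 0.36·1
Solving: h(square D) = 0.5455.
Starting from square D, the probability is 0.5455.

0.5455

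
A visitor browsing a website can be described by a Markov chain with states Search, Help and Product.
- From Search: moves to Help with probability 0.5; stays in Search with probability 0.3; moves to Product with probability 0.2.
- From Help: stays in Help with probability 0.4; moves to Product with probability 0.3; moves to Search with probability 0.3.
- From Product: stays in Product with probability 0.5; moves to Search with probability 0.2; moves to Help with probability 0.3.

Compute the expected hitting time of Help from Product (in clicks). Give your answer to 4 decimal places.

2.9032

Let t(s) be the expected number of clicks to first reach Help from state s, with t(Help) = 0. Conditioning on the first click:
t(Search) = 1 + 0.3·t(Search) + 0.2·t(Product)
t(Product) = 1 + 0.2·t(Search) + 0.5·t(Product)
Solving: t(Search) = 2.2581, t(Product) = 2.9032.
Expected clicks from Product to Help: 2.9032.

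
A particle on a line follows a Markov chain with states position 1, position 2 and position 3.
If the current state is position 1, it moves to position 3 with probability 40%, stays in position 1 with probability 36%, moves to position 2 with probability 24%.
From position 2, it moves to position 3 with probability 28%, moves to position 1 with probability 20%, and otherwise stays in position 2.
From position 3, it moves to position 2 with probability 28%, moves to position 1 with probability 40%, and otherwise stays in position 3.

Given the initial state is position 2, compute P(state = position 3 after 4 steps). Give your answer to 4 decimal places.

0.3302

Propagate the distribution vector 4 steps from position 2.
After 0 steps: (0.0000, 1.0000, 0.0000)
After 1 step: (0.2000, 0.5200, 0.2800)
After 2 steps: (0.2880, 0.3968, 0.3152)
After 3 steps: (0.3091, 0.3637, 0.3272)
After 4 steps: (0.3149, 0.3549, 0.3302)
P(in position 3 after 4 steps) = 0.3302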